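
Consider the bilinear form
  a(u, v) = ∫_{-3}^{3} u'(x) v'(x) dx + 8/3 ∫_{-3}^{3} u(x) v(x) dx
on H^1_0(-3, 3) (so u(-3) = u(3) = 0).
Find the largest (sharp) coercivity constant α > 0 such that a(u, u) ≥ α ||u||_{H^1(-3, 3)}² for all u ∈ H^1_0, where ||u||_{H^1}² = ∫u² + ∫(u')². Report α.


α = 1

Coercivity of a(·,·) on H^1_0(-3, 3) means a(u, u) ≥ α ||u||_{H^1}² for every u ∈ H^1_0.
The interval has length L = 6, and Poincaré/coercivity depend only on L. Here a(u, u) = ∫(u')² + (8/3)·∫u².
Here c = 8/3 ≥ 1, so a(u,u) = ∫(u')² + c∫u² ≥ ∫(u')² + ∫u² = ||u||_{H^1}², i.e. α = 1 works. No larger α is possible: a(u,u) ≥ α||u||_{H^1}² means (1−α)∫(u')² ≥ (α−c)∫u², and for the modes u_n = sin(nπ(x−x₀)/L) (x₀ the left endpoint) one has ∫u_n²/∫(u_n')² = (L/(nπ))² → 0, so a(u_n,u_n)/||u_n||_{H^1}² → 1. Hence the optimal constant is α = 1.
Therefore α = 1.


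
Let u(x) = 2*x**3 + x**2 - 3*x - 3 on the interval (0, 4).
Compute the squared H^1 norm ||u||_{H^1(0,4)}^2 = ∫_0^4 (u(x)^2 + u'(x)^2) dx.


||u||_{H^1}^2 = 119688/7

The H^1 norm (squared) on an interval (0, L) is
  ||u||_{H^1}^2 = ∫_0^L u(x)^2 dx + ∫_0^L u'(x)^2 dx.
Compute u'(x) = 6*x**2 + 2*x - 3.
Then u(x)^2 = 4*x**6 + 4*x**5 - 11*x**4 - 18*x**3 + 3*x**2 + 18*x + 9 and u'(x)^2 = 36*x**4 + 24*x**3 - 32*x**2 - 12*x + 9.
Integrate each monomial from 0 to 4 using ∫_0^4 c·x^n dx = c·4^(n+1)/(n+1):
  ∫_0^4 u(x)^2 dx = ∫_0^4 (4*x^6 + 4*x^5 - 11*x^4 - 18*x^3 + 3*x^2 + 18*x + 9) dx. Term by term:
    ∫_0^4 4*x^6 dx = 65536/7;  ∫_0^4 4*x^5 dx = 8192/3;  ∫_0^4 -11*x^4 dx = -11264/5;
    ∫_0^4 -18*x^3 dx = -1152;  ∫_0^4 3*x^2 dx = 64;  ∫_0^4 18*x dx = 144;
    ∫_0^4 9 dx = 36.
  Sum: 65536/7 + 8192/3 − 11264/5 − 1152 + 64 + 144 + 36 = 937876/105.
  ∫_0^4 u'(x)^2 dx = ∫_0^4 (36*x^4 + 24*x^3 - 32*x^2 - 12*x + 9) dx. Term by term:
    ∫_0^4 36*x^4 dx = 36864/5;  ∫_0^4 24*x^3 dx = 1536;  ∫_0^4 -32*x^2 dx = -2048/3;
    ∫_0^4 -12*x dx = -96;  ∫_0^4 9 dx = 36.
  Sum: 36864/5 + 1536 − 2048/3 − 96 + 36 = 122492/15.
Adding: ||u||_{H^1}^2 = 937876/105 + 122492/15 = 119688/7.


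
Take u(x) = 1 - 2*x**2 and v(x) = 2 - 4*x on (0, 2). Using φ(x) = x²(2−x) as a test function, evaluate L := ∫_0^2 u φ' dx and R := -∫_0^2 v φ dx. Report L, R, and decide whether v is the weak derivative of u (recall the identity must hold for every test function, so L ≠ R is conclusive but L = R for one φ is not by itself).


LHS = 32/5, RHS = 56/15. No, v is not the weak derivative of u.

u(x) = 1 - 2*x**2, classical derivative u'(x) = -4*x.
φ(x) = x²(2−x), so φ'(x) = x*(4 - 3*x).
Note φ(0) = φ(2) = 0, so the boundary term u·φ vanishes.
LHS = ∫_0^2 u(x) φ'(x) dx = ∫_0^2 (6*x^4 - 8*x^3 - 3*x^2 + 4*x) dx. Term by term:
  ∫_0^2 6*x^4 dx = 192/5;  ∫_0^2 -8*x^3 dx = -32;  ∫_0^2 -3*x^2 dx = -8;
  ∫_0^2 4*x dx = 8.
Sum: 192/5 − 32 − 8 + 8 = 32/5.
So LHS = 32/5.
∫_0^2 v(x) φ(x) dx = ∫_0^2 (4*x^4 - 10*x^3 + 4*x^2) dx. Term by term:
  ∫_0^2 4*x^4 dx = 128/5;  ∫_0^2 -10*x^3 dx = -40;  ∫_0^2 4*x^2 dx = 32/3.
Sum: 128/5 − 40 + 32/3 = -56/15.
So RHS = -∫_0^2 v(x) φ(x) dx = 56/15.
LHS − RHS = 8/3 ≠ 0, so the identity fails.
(For a valid weak derivative the identity must hold for EVERY test function, in particular this one. The failure shows v is NOT the weak derivative of u.)
Correct weak derivative would be u'(x) = -4*x.


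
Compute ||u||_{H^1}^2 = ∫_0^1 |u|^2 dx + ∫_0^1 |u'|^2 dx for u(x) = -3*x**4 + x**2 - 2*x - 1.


||u||_{H^1}^2 = 1068/35

The H^1 norm (squared) on an interval (0, L) is
  ||u||_{H^1}^2 = ∫_0^L u(x)^2 dx + ∫_0^L u'(x)^2 dx.
Compute u'(x) = -12*x**3 + 2*x - 2.
Then u(x)^2 = 9*x**8 - 6*x**6 + 12*x**5 + 7*x**4 - 4*x**3 + 2*x**2 + 4*x + 1 and u'(x)^2 = 144*x**6 - 48*x**4 + 48*x**3 + 4*x**2 - 8*x + 4.
Integrate each monomial from 0 to 1 using ∫_0^1 c·x^n dx = c·1^(n+1)/(n+1):
  ∫_0^1 u(x)^2 dx = ∫_0^1 (9*x^8 - 6*x^6 + 12*x^5 + 7*x^4 - 4*x^3 + 2*x^2 + 4*x + 1) dx. Term by term:
    ∫_0^1 9*x^8 dx = 1;  ∫_0^1 -6*x^6 dx = -6/7;  ∫_0^1 12*x^5 dx = 2;
    ∫_0^1 7*x^4 dx = 7/5;  ∫_0^1 -4*x^3 dx = -1;  ∫_0^1 2*x^2 dx = 2/3;
    ∫_0^1 4*x dx = 2;  ∫_0^1 1 dx = 1.
  Sum: 1 − 6/7 + 2 + 7/5 − 1 + 2/3 + 2 + 1 = 652/105.
  ∫_0^1 u'(x)^2 dx = ∫_0^1 (144*x^6 - 48*x^4 + 48*x^3 + 4*x^2 - 8*x + 4) dx. Term by term:
    ∫_0^1 144*x^6 dx = 144/7;  ∫_0^1 -48*x^4 dx = -48/5;  ∫_0^1 48*x^3 dx = 12;
    ∫_0^1 4*x^2 dx = 4/3;  ∫_0^1 -8*x dx = -4;  ∫_0^1 4 dx = 4.
  Sum: 144/7 − 48/5 + 12 + 4/3 − 4 + 4 = 2552/105.
Adding: ||u||_{H^1}^2 = 652/105 + 2552/105 = 1068/35.


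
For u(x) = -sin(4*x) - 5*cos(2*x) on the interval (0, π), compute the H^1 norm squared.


||u||_{H^1(0,π)}^2 = 71*π

u'(x) = 10*sin(2*x) - 4*cos(4*x).
Expand u² and (u')² and integrate term by term on (0, π), using: for integers n ≥ 1, ∫_0^π sin²(nx) dx = ∫_0^π cos²(nx) dx = π/2; for n ≠ n', ∫_0^π sin(nx)sin(n'x) dx = ∫_0^π cos(nx)cos(n'x) dx = 0; and by product-to-sum, ∫_0^π sin(nx)cos(n'x) dx = ½∫_0^π [sin((n+n')x) + sin((n−n')x)] dx, which is 0 when n+n' is even and 2n/(n²−n'²) when n+n' is odd (it need not vanish on (0, π)).
  u² squared terms: (-1)²·∫sin(4x)² dx = 1·π/2 = π/2;  (-5)²·∫cos(2x)² dx = 25·π/2 = 25*π/2.
  u² cross terms: 2·(-1)·(-5)·∫sin(4x)·cos(2x) dx = 10·(0) = 0.
  So ∫_0^π u² dx = π/2 + 25*π/2 + 0 = 13*π.
  (u')² squared terms: (-4)²·∫cos(4x)² dx = 16·π/2 = 8*π;  (10)²·∫sin(2x)² dx = 100·π/2 = 50*π.
  (u')² cross terms: 2·(-4)·(10)·∫cos(4x)·sin(2x) dx = -80·(0) = 0.
  So ∫_0^π (u')² dx = 8*π + 50*π + 0 = 58*π.
||u||_{H^1}^2 = (13*π) + (58*π) = 71*π.


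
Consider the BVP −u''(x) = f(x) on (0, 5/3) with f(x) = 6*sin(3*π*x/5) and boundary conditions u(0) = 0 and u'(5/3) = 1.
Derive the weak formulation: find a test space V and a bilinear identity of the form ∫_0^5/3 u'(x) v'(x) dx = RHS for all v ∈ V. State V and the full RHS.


V = {v ∈ H^1(0, 5/3) : v(0) = 0} (test functions vanish at x = 0 where u is specified); weak form: ∫_0^5/3 u'v' dx = ∫_0^5/3 (6*sin(3*π*x/5)) v dx + v(5/3) for all v ∈ V.

Multiply both sides by a test function v and integrate from 0 to 5/3:
  ∫_0^5/3 −u''(x) v(x) dx = ∫_0^5/3 f(x) v(x) dx.
Integrate the LHS by parts once:
  ∫_0^5/3 −u'' v dx = −[u'(x) v(x)]_0^5/3 + ∫_0^5/3 u'(x) v'(x) dx.
Thus ∫_0^5/3 u'(x) v'(x) dx = ∫_0^5/3 f(x) v(x) dx + [u'(x) v(x)]_0^5/3.
Choose V so that boundary terms are either known or forced to vanish.
Mixed BC: u(0) = 0 (Dirichlet) and u'(5/3) = 1 (Neumann). Define V = {v ∈ H^1(0, 5/3) : v(0) = 0}. Then [u' v]_0^5/3 = u'(5/3)·v(5/3) − u'(0)·0 = v(5/3).
Weak formulation: find u (satisfying any essential BC) such that ∫_0^5/3 u'(x) v'(x) dx = ∫_0^5/3 f v dx + v(5/3) for all v ∈ V (Dirichlet at 0 absorbed into V; Neumann datum at x = 5/3 contributes the boundary term).
Substituting f(x) = 6*sin(3*π*x/5), the right-hand side is ∫_0^5/3 (6*sin(3*π*x/5)) v dx + v(5/3).


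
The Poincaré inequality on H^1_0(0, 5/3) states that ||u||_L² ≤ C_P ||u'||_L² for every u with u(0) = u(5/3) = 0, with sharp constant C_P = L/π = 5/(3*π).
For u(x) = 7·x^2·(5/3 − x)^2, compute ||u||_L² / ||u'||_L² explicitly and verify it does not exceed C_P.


||u||_L² / ||u'||_L² = 5*sqrt(3)/18 < C_P = 5/(3*π).

u(x) = 7·x^2·(5/3 − x)^2, so u'(x) = 14*x*(3*x - 5)*(6*x - 5)/9.
u(x) = 7·x^2·(5/3 − x)^2 vanishes at x = 0 and x = 5/3, so u ∈ H^1_0(0, 5/3). Differentiate via the product rule and integrate the resulting polynomials term by term.
  ∫_0^5/3 u² dx = ∫_0^5/3 (49*x^8 - 980*x^7/3 + 2450*x^6/3 - 24500*x^5/27 + 30625*x^4/81) dx. Term by term:
    ∫_0^5/3 49*x^8 dx = 95703125/177147;  ∫_0^5/3 -980*x^7/3 dx = -95703125/39366;  ∫_0^5/3 2450*x^6/3 dx = 27343750/6561;
    ∫_0^5/3 -24500*x^5/27 dx = -191406250/59049;  ∫_0^5/3 30625*x^4/81 dx = 19140625/19683.
  Sum: 95703125/177147 − 95703125/39366 + 27343750/6561 − 191406250/59049 + 19140625/19683 = 2734375/354294.
  ∫_0^5/3 (u')² dx = ∫_0^5/3 (784*x^6 - 3920*x^5 + 63700*x^4/9 - 49000*x^3/9 + 122500*x^2/81) dx. Term by term:
    ∫_0^5/3 784*x^6 dx = 8750000/2187;  ∫_0^5/3 -3920*x^5 dx = -30625000/2187;  ∫_0^5/3 63700*x^4/9 dx = 39812500/2187;
    ∫_0^5/3 -49000*x^3/9 dx = -7656250/729;  ∫_0^5/3 122500*x^2/81 dx = 15312500/6561.
  Sum: 8750000/2187 − 30625000/2187 + 39812500/2187 − 7656250/729 + 15312500/6561 = 218750/6561.
∫_0^5/3 u² dx = 2734375/354294, so ||u||_L² = 625*sqrt(42)/1458.
∫_0^5/3 (u')² dx = 218750/6561, so ||u'||_L² = 125*sqrt(14)/81.
Ratio ||u||_L² / ||u'||_L² = 5*sqrt(3)/18.
Sharp Poincaré constant on H^1_0(0, 5/3) is C_P = L/π = 5/(3*π), achieved by sin(3*π/5·x).
A polynomial bump cannot attain the sharp Poincaré constant (only the first sine eigenfunction does), so the ratio is strictly less than C_P, consistent with ||u||_L² ≤ C_P ||u'||_L².


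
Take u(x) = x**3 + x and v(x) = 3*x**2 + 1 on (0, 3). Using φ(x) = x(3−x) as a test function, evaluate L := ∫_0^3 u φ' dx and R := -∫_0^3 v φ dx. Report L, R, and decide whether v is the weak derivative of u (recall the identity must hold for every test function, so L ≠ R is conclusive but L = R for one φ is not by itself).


LHS = -819/20, RHS = -819/20. Yes, v = u' weakly.

u(x) = x**3 + x, classical derivative u'(x) = 3*x**2 + 1.
φ(x) = x(3−x), so φ'(x) = 3 - 2*x.
Note φ(0) = φ(3) = 0, so the boundary term u·φ vanishes.
LHS = ∫_0^3 u(x) φ'(x) dx = ∫_0^3 (-2*x^4 + 3*x^3 - 2*x^2 + 3*x) dx. Term by term:
  ∫_0^3 -2*x^4 dx = -486/5;  ∫_0^3 3*x^3 dx = 243/4;  ∫_0^3 -2*x^2 dx = -18;
  ∫_0^3 3*x dx = 27/2.
Sum: -486/5 + 243/4 − 18 + 27/2 = -819/20.
So LHS = -819/20.
∫_0^3 v(x) φ(x) dx = ∫_0^3 (-3*x^4 + 9*x^3 - x^2 + 3*x) dx. Term by term:
  ∫_0^3 -3*x^4 dx = -729/5;  ∫_0^3 9*x^3 dx = 729/4;  ∫_0^3 -x^2 dx = -9;
  ∫_0^3 3*x dx = 27/2.
Sum: -729/5 + 729/4 − 9 + 27/2 = 819/20.
So RHS = -∫_0^3 v(x) φ(x) dx = -819/20.
LHS = RHS, so the identity holds for this test φ.
Moreover u is smooth here and v(x) = u'(x) = 3*x**2 + 1 pointwise, so the identity holds for every test function. Hence v is the weak derivative of u.


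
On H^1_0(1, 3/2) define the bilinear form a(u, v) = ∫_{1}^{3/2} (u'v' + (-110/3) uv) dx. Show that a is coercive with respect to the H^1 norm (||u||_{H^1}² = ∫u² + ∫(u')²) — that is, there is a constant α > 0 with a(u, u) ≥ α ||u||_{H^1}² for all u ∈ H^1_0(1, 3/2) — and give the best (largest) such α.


α = 2*(-55 + 6*π^2)/(3*(1 + 4*π^2))

Coercivity of a(·,·) on H^1_0(1, 3/2) means a(u, u) ≥ α ||u||_{H^1}² for every u ∈ H^1_0.
The interval has length L = 1/2, and Poincaré/coercivity depend only on L. Here a(u, u) = ∫(u')² + (-110/3)·∫u².
Here c = -110/3 < 0 with |c| < (π/L)² = 4*π^2, so coercivity still holds. The condition a(u,u) ≥ α||u||_{H^1}² reads (1−α)∫(u')² ≥ (α−c)∫u². Any admissible α is ≤ 1 (rapidly oscillating u have ∫u²/∫(u')² → 0), and α = 1 would force 0 ≥ (1−c)∫u², impossible since c < 1; so 1−α > 0. By the sharp Poincaré inequality on H^1_0 of an interval of length L, ∫(u')² ≥ (π/L)²∫u² with equality for the first sine mode sin(π(x−x₀)/L) (x₀ the left endpoint), so the inequality holds for all u iff (1−α)(π/L)² ≥ α − c, i.e. α ≤ ((π/L)² + c)/((π/L)² + 1) = (1 + c(L/π)²)/(1 + (L/π)²). (Direct route, valid since c ≤ 0: Poincaré gives c∫u² ≥ c(L/π)²∫(u')², so a(u,u) ≥ (1 + c(L/π)²)∫(u')², while ||u||_{H^1}² ≤ (1 + (L/π)²)∫(u')²; dividing yields the same α.) With (π/L)² = 4*π^2 and c = -110/3, the largest admissible constant is α = ((π/L)² + c)/((π/L)² + 1).
Simplifying, α = 2*(-55 + 6*π^2)/(3*(1 + 4*π^2)).


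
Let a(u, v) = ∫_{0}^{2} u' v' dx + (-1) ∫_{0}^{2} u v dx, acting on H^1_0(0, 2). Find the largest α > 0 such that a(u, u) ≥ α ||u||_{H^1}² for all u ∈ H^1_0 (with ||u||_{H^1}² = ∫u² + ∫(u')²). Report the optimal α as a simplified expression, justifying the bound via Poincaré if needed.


α = (-4 + π^2)/(4 + π^2)

Coercivity of a(·,·) on H^1_0(0, 2) means a(u, u) ≥ α ||u||_{H^1}² for every u ∈ H^1_0.
The interval has length L = 2, and Poincaré/coercivity depend only on L. Here a(u, u) = ∫(u')² + (-1)·∫u².
Here c = -1 < 0 with |c| < (π/L)² = π^2/4, so coercivity still holds. The condition a(u,u) ≥ α||u||_{H^1}² reads (1−α)∫(u')² ≥ (α−c)∫u². Any admissible α is ≤ 1 (rapidly oscillating u have ∫u²/∫(u')² → 0), and α = 1 would force 0 ≥ (1−c)∫u², impossible since c < 1; so 1−α > 0. By the sharp Poincaré inequality on H^1_0 of an interval of length L, ∫(u')² ≥ (π/L)²∫u² with equality for the first sine mode sin(π(x−x₀)/L) (x₀ the left endpoint), so the inequality holds for all u iff (1−α)(π/L)² ≥ α − c, i.e. α ≤ ((π/L)² + c)/((π/L)² + 1) = (1 + c(L/π)²)/(1 + (L/π)²). (Direct route, valid since c ≤ 0: Poincaré gives c∫u² ≥ c(L/π)²∫(u')², so a(u,u) ≥ (1 + c(L/π)²)∫(u')², while ||u||_{H^1}² ≤ (1 + (L/π)²)∫(u')²; dividing yields the same α.) With (π/L)² = π^2/4 and c = -1, the largest admissible constant is α = ((π/L)² + c)/((π/L)² + 1).
Simplifying, α = (-4 + π^2)/(4 + π^2).


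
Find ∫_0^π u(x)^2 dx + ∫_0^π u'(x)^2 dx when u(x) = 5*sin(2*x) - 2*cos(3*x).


||u||_{H^1(0,π)}^2 = 160 + 165*π/2

u'(x) = 6*sin(3*x) + 10*cos(2*x).
Expand u² and (u')² and integrate term by term on (0, π), using: for integers n ≥ 1, ∫_0^π sin²(nx) dx = ∫_0^π cos²(nx) dx = π/2; for n ≠ n', ∫_0^π sin(nx)sin(n'x) dx = ∫_0^π cos(nx)cos(n'x) dx = 0; and by product-to-sum, ∫_0^π sin(nx)cos(n'x) dx = ½∫_0^π [sin((n+n')x) + sin((n−n')x)] dx, which is 0 when n+n' is even and 2n/(n²−n'²) when n+n' is odd (it need not vanish on (0, π)).
  u² squared terms: (-2)²·∫cos(3x)² dx = 4·π/2 = 2*π;  (5)²·∫sin(2x)² dx = 25·π/2 = 25*π/2.
  u² cross terms: 2·(-2)·(5)·∫cos(3x)·sin(2x) dx = -20·(-4/5) = 16.
  So ∫_0^π u² dx = 2*π + 25*π/2 + 16 = 16 + 29*π/2.
  (u')² squared terms: (6)²·∫sin(3x)² dx = 36·π/2 = 18*π;  (10)²·∫cos(2x)² dx = 100·π/2 = 50*π.
  (u')² cross terms: 2·(6)·(10)·∫sin(3x)·cos(2x) dx = 120·(6/5) = 144.
  So ∫_0^π (u')² dx = 18*π + 50*π + 144 = 144 + 68*π.
||u||_{H^1}^2 = (16 + 29*π/2) + (144 + 68*π) = 160 + 165*π/2.


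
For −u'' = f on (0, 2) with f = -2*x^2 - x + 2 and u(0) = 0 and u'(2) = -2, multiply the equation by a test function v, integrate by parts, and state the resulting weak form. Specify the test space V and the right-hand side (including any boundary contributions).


V = {v ∈ H^1(0, 2) : v(0) = 0} (test functions vanish at x = 0 where u is specified); weak form: ∫_0^2 u'v' dx = ∫_0^2 (-2*x^2 - x + 2) v dx − 2·v(2) for all v ∈ V.

Multiply both sides by a test function v and integrate from 0 to 2:
  ∫_0^2 −u''(x) v(x) dx = ∫_0^2 f(x) v(x) dx.
Integrate the LHS by parts once:
  ∫_0^2 −u'' v dx = −[u'(x) v(x)]_0^2 + ∫_0^2 u'(x) v'(x) dx.
Thus ∫_0^2 u'(x) v'(x) dx = ∫_0^2 f(x) v(x) dx + [u'(x) v(x)]_0^2.
Choose V so that boundary terms are either known or forced to vanish.
Mixed BC: u(0) = 0 (Dirichlet) and u'(2) = -2 (Neumann). Define V = {v ∈ H^1(0, 2) : v(0) = 0}. Then [u' v]_0^2 = u'(2)·v(2) − u'(0)·0 = − 2·v(2).
Weak formulation: find u (satisfying any essential BC) such that ∫_0^2 u'(x) v'(x) dx = ∫_0^2 f v dx − 2·v(2) for all v ∈ V (Dirichlet at 0 absorbed into V; Neumann datum at x = 2 contributes the boundary term).
Substituting f(x) = -2*x^2 - x + 2, the right-hand side is ∫_0^2 (-2*x^2 - x + 2) v dx − 2·v(2).


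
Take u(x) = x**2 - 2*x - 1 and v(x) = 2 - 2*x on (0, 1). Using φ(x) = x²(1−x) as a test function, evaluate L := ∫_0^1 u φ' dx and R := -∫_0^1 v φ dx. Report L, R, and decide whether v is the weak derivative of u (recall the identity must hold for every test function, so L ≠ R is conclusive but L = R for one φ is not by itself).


LHS = 1/15, RHS = -1/15. No, v is not the weak derivative of u.

u(x) = x**2 - 2*x - 1, classical derivative u'(x) = 2*x - 2.
φ(x) = x²(1−x), so φ'(x) = x*(2 - 3*x).
Note φ(0) = φ(1) = 0, so the boundary term u·φ vanishes.
LHS = ∫_0^1 u(x) φ'(x) dx = ∫_0^1 (-3*x^4 + 8*x^3 - x^2 - 2*x) dx. Term by term:
  ∫_0^1 -3*x^4 dx = -3/5;  ∫_0^1 8*x^3 dx = 2;  ∫_0^1 -x^2 dx = -1/3;
  ∫_0^1 -2*x dx = -1.
Sum: -3/5 + 2 − 1/3 − 1 = 1/15.
So LHS = 1/15.
∫_0^1 v(x) φ(x) dx = ∫_0^1 (2*x^4 - 4*x^3 + 2*x^2) dx. Term by term:
  ∫_0^1 2*x^4 dx = 2/5;  ∫_0^1 -4*x^3 dx = -1;  ∫_0^1 2*x^2 dx = 2/3.
Sum: 2/5 − 1 + 2/3 = 1/15.
So RHS = -∫_0^1 v(x) φ(x) dx = -1/15.
LHS − RHS = 2/15 ≠ 0, so the identity fails.
(For a valid weak derivative the identity must hold for EVERY test function, in particular this one. The failure shows v is NOT the weak derivative of u.)
Correct weak derivative would be u'(x) = 2*x - 2.


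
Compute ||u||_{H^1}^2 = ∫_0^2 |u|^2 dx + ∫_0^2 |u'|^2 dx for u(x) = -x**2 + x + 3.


||u||_{H^1}^2 = 296/15

The H^1 norm (squared) on an interval (0, L) is
  ||u||_{H^1}^2 = ∫_0^L u(x)^2 dx + ∫_0^L u'(x)^2 dx.
Compute u'(x) = 1 - 2*x.
Then u(x)^2 = x**4 - 2*x**3 - 5*x**2 + 6*x + 9 and u'(x)^2 = 4*x**2 - 4*x + 1.
Integrate each monomial from 0 to 2 using ∫_0^2 c·x^n dx = c·2^(n+1)/(n+1):
  ∫_0^2 u(x)^2 dx = ∫_0^2 (x^4 - 2*x^3 - 5*x^2 + 6*x + 9) dx. Term by term:
    ∫_0^2 x^4 dx = 32/5;  ∫_0^2 -2*x^3 dx = -8;  ∫_0^2 -5*x^2 dx = -40/3;
    ∫_0^2 6*x dx = 12;  ∫_0^2 9 dx = 18.
  Sum: 32/5 − 8 − 40/3 + 12 + 18 = 226/15.
  ∫_0^2 u'(x)^2 dx = ∫_0^2 (4*x^2 - 4*x + 1) dx. Term by term:
    ∫_0^2 4*x^2 dx = 32/3;  ∫_0^2 -4*x dx = -8;  ∫_0^2 1 dx = 2.
  Sum: 32/3 − 8 + 2 = 14/3.
Adding: ||u||_{H^1}^2 = 226/15 + 14/3 = 296/15.


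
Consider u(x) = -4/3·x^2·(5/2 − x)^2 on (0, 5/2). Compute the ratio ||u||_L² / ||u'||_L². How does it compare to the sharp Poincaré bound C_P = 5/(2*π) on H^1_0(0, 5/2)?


||u||_L² / ||u'||_L² = 5*sqrt(3)/12 < C_P = 5/(2*π).

u(x) = -4/3·x^2·(5/2 − x)^2, so u'(x) = 2*x*(-8*x^2 + 30*x - 25)/3.
u(x) = -4/3·x^2·(5/2 − x)^2 vanishes at x = 0 and x = 5/2, so u ∈ H^1_0(0, 5/2). Differentiate via the product rule and integrate the resulting polynomials term by term.
  ∫_0^5/2 u² dx = ∫_0^5/2 (16*x^8/9 - 160*x^7/9 + 200*x^6/3 - 1000*x^5/9 + 625*x^4/9) dx. Term by term:
    ∫_0^5/2 16*x^8/9 dx = 1953125/2592;  ∫_0^5/2 -160*x^7/9 dx = -1953125/576;  ∫_0^5/2 200*x^6/3 dx = 1953125/336;
    ∫_0^5/2 -1000*x^5/9 dx = -1953125/432;  ∫_0^5/2 625*x^4/9 dx = 390625/288.
  Sum: 1953125/2592 − 1953125/576 + 1953125/336 − 1953125/432 + 390625/288 = 390625/36288.
  ∫_0^5/2 (u')² dx = ∫_0^5/2 (256*x^6/9 - 640*x^5/3 + 5200*x^4/9 - 2000*x^3/3 + 2500*x^2/9) dx. Term by term:
    ∫_0^5/2 256*x^6/9 dx = 156250/63;  ∫_0^5/2 -640*x^5/3 dx = -78125/9;  ∫_0^5/2 5200*x^4/9 dx = 203125/18;
    ∫_0^5/2 -2000*x^3/3 dx = -78125/12;  ∫_0^5/2 2500*x^2/9 dx = 78125/54.
  Sum: 156250/63 − 78125/9 + 203125/18 − 78125/12 + 78125/54 = 15625/756.
∫_0^5/2 u² dx = 390625/36288, so ||u||_L² = 625*sqrt(7)/504.
∫_0^5/2 (u')² dx = 15625/756, so ||u'||_L² = 125*sqrt(21)/126.
Ratio ||u||_L² / ||u'||_L² = 5*sqrt(3)/12.
Sharp Poincaré constant on H^1_0(0, 5/2) is C_P = L/π = 5/(2*π), achieved by sin(2*π/5·x).
A polynomial bump cannot attain the sharp Poincaré constant (only the first sine eigenfunction does), so the ratio is strictly less than C_P, consistent with ||u||_L² ≤ C_P ||u'||_L².


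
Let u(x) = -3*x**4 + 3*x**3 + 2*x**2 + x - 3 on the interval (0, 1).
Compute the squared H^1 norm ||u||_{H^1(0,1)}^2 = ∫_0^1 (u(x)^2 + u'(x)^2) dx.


||u||_{H^1}^2 = 5737/420

The H^1 norm (squared) on an interval (0, L) is
  ||u||_{H^1}^2 = ∫_0^L u(x)^2 dx + ∫_0^L u'(x)^2 dx.
Compute u'(x) = -12*x**3 + 9*x**2 + 4*x + 1.
Then u(x)^2 = 9*x**8 - 18*x**7 - 3*x**6 + 6*x**5 + 28*x**4 - 14*x**3 - 11*x**2 - 6*x + 9 and u'(x)^2 = 144*x**6 - 216*x**5 - 15*x**4 + 48*x**3 + 34*x**2 + 8*x + 1.
Integrate each monomial from 0 to 1 using ∫_0^1 c·x^n dx = c·1^(n+1)/(n+1):
  ∫_0^1 u(x)^2 dx = ∫_0^1 (9*x^8 - 18*x^7 - 3*x^6 + 6*x^5 + 28*x^4 - 14*x^3 - 11*x^2 - 6*x + 9) dx. Term by term:
    ∫_0^1 9*x^8 dx = 1;  ∫_0^1 -18*x^7 dx = -9/4;  ∫_0^1 -3*x^6 dx = -3/7;
    ∫_0^1 6*x^5 dx = 1;  ∫_0^1 28*x^4 dx = 28/5;  ∫_0^1 -14*x^3 dx = -7/2;
    ∫_0^1 -11*x^2 dx = -11/3;  ∫_0^1 -6*x dx = -3;  ∫_0^1 9 dx = 9.
  Sum: 1 − 9/4 − 3/7 + 1 + 28/5 − 7/2 − 11/3 − 3 + 9 = 1577/420.
  ∫_0^1 u'(x)^2 dx = ∫_0^1 (144*x^6 - 216*x^5 - 15*x^4 + 48*x^3 + 34*x^2 + 8*x + 1) dx. Term by term:
    ∫_0^1 144*x^6 dx = 144/7;  ∫_0^1 -216*x^5 dx = -36;  ∫_0^1 -15*x^4 dx = -3;
    ∫_0^1 48*x^3 dx = 12;  ∫_0^1 34*x^2 dx = 34/3;  ∫_0^1 8*x dx = 4;
    ∫_0^1 1 dx = 1.
  Sum: 144/7 − 36 − 3 + 12 + 34/3 + 4 + 1 = 208/21.
Adding: ||u||_{H^1}^2 = 1577/420 + 208/21 = 5737/420.


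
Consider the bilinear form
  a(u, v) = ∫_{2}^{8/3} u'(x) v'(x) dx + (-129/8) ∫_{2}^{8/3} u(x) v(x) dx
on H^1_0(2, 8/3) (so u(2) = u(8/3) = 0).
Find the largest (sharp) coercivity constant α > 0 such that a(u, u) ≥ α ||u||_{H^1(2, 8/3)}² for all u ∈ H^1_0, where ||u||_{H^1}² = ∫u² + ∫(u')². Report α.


α = 3*(-43 + 6*π^2)/(2*(4 + 9*π^2))

Coercivity of a(·,·) on H^1_0(2, 8/3) means a(u, u) ≥ α ||u||_{H^1}² for every u ∈ H^1_0.
The interval has length L = 2/3, and Poincaré/coercivity depend only on L. Here a(u, u) = ∫(u')² + (-129/8)·∫u².
Here c = -129/8 < 0 with |c| < (π/L)² = 9*π^2/4, so coercivity still holds. The condition a(u,u) ≥ α||u||_{H^1}² reads (1−α)∫(u')² ≥ (α−c)∫u². Any admissible α is ≤ 1 (rapidly oscillating u have ∫u²/∫(u')² → 0), and α = 1 would force 0 ≥ (1−c)∫u², impossible since c < 1; so 1−α > 0. By the sharp Poincaré inequality on H^1_0 of an interval of length L, ∫(u')² ≥ (π/L)²∫u² with equality for the first sine mode sin(π(x−x₀)/L) (x₀ the left endpoint), so the inequality holds for all u iff (1−α)(π/L)² ≥ α − c, i.e. α ≤ ((π/L)² + c)/((π/L)² + 1) = (1 + c(L/π)²)/(1 + (L/π)²). (Direct route, valid since c ≤ 0: Poincaré gives c∫u² ≥ c(L/π)²∫(u')², so a(u,u) ≥ (1 + c(L/π)²)∫(u')², while ||u||_{H^1}² ≤ (1 + (L/π)²)∫(u')²; dividing yields the same α.) With (π/L)² = 9*π^2/4 and c = -129/8, the largest admissible constant is α = ((π/L)² + c)/((π/L)² + 1).
Simplifying, α = 3*(-43 + 6*π^2)/(2*(4 + 9*π^2)).


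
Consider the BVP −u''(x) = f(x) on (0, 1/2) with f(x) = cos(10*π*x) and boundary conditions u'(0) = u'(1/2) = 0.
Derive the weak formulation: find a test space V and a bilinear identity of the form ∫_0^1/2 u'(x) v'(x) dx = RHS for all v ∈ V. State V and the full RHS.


V = H^1(0, 1/2) (no boundary constraint on v; u is determined up to an additive constant); weak form: ∫_0^1/2 u'v' dx = ∫_0^1/2 (cos(10*π*x)) v dx for all v ∈ V.

Multiply both sides by a test function v and integrate from 0 to 1/2:
  ∫_0^1/2 −u''(x) v(x) dx = ∫_0^1/2 f(x) v(x) dx.
Integrate the LHS by parts once:
  ∫_0^1/2 −u'' v dx = −[u'(x) v(x)]_0^1/2 + ∫_0^1/2 u'(x) v'(x) dx.
Thus ∫_0^1/2 u'(x) v'(x) dx = ∫_0^1/2 f(x) v(x) dx + [u'(x) v(x)]_0^1/2.
Choose V so that boundary terms are either known or forced to vanish.
u has homogeneous Neumann: u'(0) = u'(1/2) = 0. So [u' v]_0^1/2 = 0·v(1/2) − 0·v(0) = 0 for any v; take V = H^1(0, 1/2).
Weak formulation: find u (satisfying any essential BC) such that ∫_0^1/2 u'(x) v'(x) dx = ∫_0^1/2 f v dx for all v ∈ V (homogeneous Neumann, so boundary terms vanish).
Substituting f(x) = cos(10*π*x), the right-hand side is ∫_0^1/2 (cos(10*π*x)) v dx.
Compatibility check (pure Neumann): taking v ≡ 1 ∈ V gives 0 = ∫_0^1/2 f dx + (0) − (0), i.e. ∫_0^1/2 f dx must equal u'(0) − u'(1/2) = 0. Indeed ∫_0^1/2 (cos(10*π*x)) dx = 0, so the data are compatible. The solution is then unique only up to an additive constant (fix it e.g. by requiring ∫_0^1/2 u dx = 0).


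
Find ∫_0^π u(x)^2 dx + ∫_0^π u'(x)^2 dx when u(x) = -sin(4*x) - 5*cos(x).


||u||_{H^1(0,π)}^2 = 32/3 + 67*π/2

u'(x) = 5*sin(x) - 4*cos(4*x).
Expand u² and (u')² and integrate term by term on (0, π), using: for integers n ≥ 1, ∫_0^π sin²(nx) dx = ∫_0^π cos²(nx) dx = π/2; for n ≠ n', ∫_0^π sin(nx)sin(n'x) dx = ∫_0^π cos(nx)cos(n'x) dx = 0; and by product-to-sum, ∫_0^π sin(nx)cos(n'x) dx = ½∫_0^π [sin((n+n')x) + sin((n−n')x)] dx, which is 0 when n+n' is even and 2n/(n²−n'²) when n+n' is odd (it need not vanish on (0, π)).
  u² squared terms: (-1)²·∫sin(4x)² dx = 1·π/2 = π/2;  (-5)²·∫cos(x)² dx = 25·π/2 = 25*π/2.
  u² cross terms: 2·(-1)·(-5)·∫sin(4x)·cos(x) dx = 10·(8/15) = 16/3.
  So ∫_0^π u² dx = π/2 + 25*π/2 + 16/3 = 16/3 + 13*π.
  (u')² squared terms: (-4)²·∫cos(4x)² dx = 16·π/2 = 8*π;  (5)²·∫sin(x)² dx = 25·π/2 = 25*π/2.
  (u')² cross terms: 2·(-4)·(5)·∫cos(4x)·sin(x) dx = -40·(-2/15) = 16/3.
  So ∫_0^π (u')² dx = 8*π + 25*π/2 + 16/3 = 16/3 + 41*π/2.
||u||_{H^1}^2 = (16/3 + 13*π) + (16/3 + 41*π/2) = 32/3 + 67*π/2.


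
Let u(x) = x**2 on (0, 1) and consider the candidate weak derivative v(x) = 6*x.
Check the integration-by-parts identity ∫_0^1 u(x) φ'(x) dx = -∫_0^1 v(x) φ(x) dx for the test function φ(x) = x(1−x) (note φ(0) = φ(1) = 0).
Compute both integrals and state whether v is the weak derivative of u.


LHS = -1/6, RHS = -1/2. No, v is not the weak derivative of u.

u(x) = x**2, classical derivative u'(x) = 2*x.
φ(x) = x(1−x), so φ'(x) = 1 - 2*x.
Note φ(0) = φ(1) = 0, so the boundary term u·φ vanishes.
LHS = ∫_0^1 u(x) φ'(x) dx = ∫_0^1 (-2*x^3 + x^2) dx. Term by term:
  ∫_0^1 -2*x^3 dx = -1/2;  ∫_0^1 x^2 dx = 1/3.
Sum: -1/2 + 1/3 = -1/6.
So LHS = -1/6.
∫_0^1 v(x) φ(x) dx = ∫_0^1 (-6*x^3 + 6*x^2) dx. Term by term:
  ∫_0^1 -6*x^3 dx = -3/2;  ∫_0^1 6*x^2 dx = 2.
Sum: -3/2 + 2 = 1/2.
So RHS = -∫_0^1 v(x) φ(x) dx = -1/2.
LHS − RHS = 1/3 ≠ 0, so the identity fails.
(For a valid weak derivative the identity must hold for EVERY test function, in particular this one. The failure shows v is NOT the weak derivative of u.)
Correct weak derivative would be u'(x) = 2*x.


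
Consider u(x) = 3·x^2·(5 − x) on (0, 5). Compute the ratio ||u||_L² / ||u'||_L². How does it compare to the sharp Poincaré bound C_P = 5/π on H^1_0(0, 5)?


||u||_L² / ||u'||_L² = 5*sqrt(14)/14 < C_P = 5/π.

u(x) = 3·x^2·(5 − x), so u'(x) = 3*x*(10 - 3*x).
u(x) = 3·x^2·(5 − x) vanishes at x = 0 and x = 5, so u ∈ H^1_0(0, 5). Differentiate via the product rule and integrate the resulting polynomials term by term.
  ∫_0^5 u² dx = ∫_0^5 (9*x^6 - 90*x^5 + 225*x^4) dx. Term by term:
    ∫_0^5 9*x^6 dx = 703125/7;  ∫_0^5 -90*x^5 dx = -234375;  ∫_0^5 225*x^4 dx = 140625.
  Sum: 703125/7 − 234375 + 140625 = 46875/7.
  ∫_0^5 (u')² dx = ∫_0^5 (81*x^4 - 540*x^3 + 900*x^2) dx. Term by term:
    ∫_0^5 81*x^4 dx = 50625;  ∫_0^5 -540*x^3 dx = -84375;  ∫_0^5 900*x^2 dx = 37500.
  Sum: 50625 − 84375 + 37500 = 3750.
∫_0^5 u² dx = 46875/7, so ||u||_L² = 125*sqrt(21)/7.
∫_0^5 (u')² dx = 3750, so ||u'||_L² = 25*sqrt(6).
Ratio ||u||_L² / ||u'||_L² = 5*sqrt(14)/14.
Sharp Poincaré constant on H^1_0(0, 5) is C_P = L/π = 5/π, achieved by sin(π/5·x).
A polynomial bump cannot attain the sharp Poincaré constant (only the first sine eigenfunction does), so the ratio is strictly less than C_P, consistent with ||u||_L² ≤ C_P ||u'||_L².


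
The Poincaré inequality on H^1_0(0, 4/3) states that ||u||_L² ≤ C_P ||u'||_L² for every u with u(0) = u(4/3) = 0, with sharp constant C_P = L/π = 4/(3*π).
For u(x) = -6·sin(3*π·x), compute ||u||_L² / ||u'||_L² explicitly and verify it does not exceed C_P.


||u||_L² / ||u'||_L² = 1/(3*π) < C_P = 4/(3*π).

u(x) = -6·sin(3*π·x), so u'(x) = -18*π*cos(3*π*x).
Writing u(x) = A·sin(kπx/L) with A = -6 and k = 4, use ∫_0^L sin²(kπx/L) dx = L/2 and ∫_0^L cos²(kπx/L) dx = L/2.
u² = 36·sin²(3*π·x) and (u')² = 324*π^2·cos²(3*π·x), and each of sin², cos² integrates to L/2 = 2/3 over (0, 4/3).
∫_0^4/3 u² dx = 24, so ||u||_L² = 2*sqrt(6).
∫_0^4/3 (u')² dx = 216*π^2, so ||u'||_L² = 6*sqrt(6)*π.
Ratio ||u||_L² / ||u'||_L² = 1/(3*π).
Sharp Poincaré constant on H^1_0(0, 4/3) is C_P = L/π = 4/(3*π), achieved by sin(3*π/4·x).
This is the k = 4 harmonic; the ratio L/(kπ) is strictly less than C_P = L/π, consistent with the sharp inequality ||u||_L² ≤ C_P ||u'||_L².


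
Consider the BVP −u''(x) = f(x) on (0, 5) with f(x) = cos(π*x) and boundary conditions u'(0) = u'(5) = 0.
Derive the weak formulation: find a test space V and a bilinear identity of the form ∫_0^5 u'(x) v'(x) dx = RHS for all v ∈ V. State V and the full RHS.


V = H^1(0, 5) (no boundary constraint on v; u is determined up to an additive constant); weak form: ∫_0^5 u'v' dx = ∫_0^5 (cos(π*x)) v dx for all v ∈ V.

Multiply both sides by a test function v and integrate from 0 to 5:
  ∫_0^5 −u''(x) v(x) dx = ∫_0^5 f(x) v(x) dx.
Integrate the LHS by parts once:
  ∫_0^5 −u'' v dx = −[u'(x) v(x)]_0^5 + ∫_0^5 u'(x) v'(x) dx.
Thus ∫_0^5 u'(x) v'(x) dx = ∫_0^5 f(x) v(x) dx + [u'(x) v(x)]_0^5.
Choose V so that boundary terms are either known or forced to vanish.
u has homogeneous Neumann: u'(0) = u'(5) = 0. So [u' v]_0^5 = 0·v(5) − 0·v(0) = 0 for any v; take V = H^1(0, 5).
Weak formulation: find u (satisfying any essential BC) such that ∫_0^5 u'(x) v'(x) dx = ∫_0^5 f v dx for all v ∈ V (homogeneous Neumann, so boundary terms vanish).
Substituting f(x) = cos(π*x), the right-hand side is ∫_0^5 (cos(π*x)) v dx.
Compatibility check (pure Neumann): taking v ≡ 1 ∈ V gives 0 = ∫_0^5 f dx + (0) − (0), i.e. ∫_0^5 f dx must equal u'(0) − u'(5) = 0. Indeed ∫_0^5 (cos(π*x)) dx = 0, so the data are compatible. The solution is then unique only up to an additive constant (fix it e.g. by requiring ∫_0^5 u dx = 0).


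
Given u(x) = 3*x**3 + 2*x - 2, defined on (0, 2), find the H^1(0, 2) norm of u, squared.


||u||_{H^1}^2 = 85936/105

The H^1 norm (squared) on an interval (0, L) is
  ||u||_{H^1}^2 = ∫_0^L u(x)^2 dx + ∫_0^L u'(x)^2 dx.
Compute u'(x) = 9*x**2 + 2.
Then u(x)^2 = 9*x**6 + 12*x**4 - 12*x**3 + 4*x**2 - 8*x + 4 and u'(x)^2 = 81*x**4 + 36*x**2 + 4.
Integrate each monomial from 0 to 2 using ∫_0^2 c·x^n dx = c·2^(n+1)/(n+1):
  ∫_0^2 u(x)^2 dx = ∫_0^2 (9*x^6 + 12*x^4 - 12*x^3 + 4*x^2 - 8*x + 4) dx. Term by term:
    ∫_0^2 9*x^6 dx = 1152/7;  ∫_0^2 12*x^4 dx = 384/5;  ∫_0^2 -12*x^3 dx = -48;
    ∫_0^2 4*x^2 dx = 32/3;  ∫_0^2 -8*x dx = -16;  ∫_0^2 4 dx = 8.
  Sum: 1152/7 + 384/5 − 48 + 32/3 − 16 + 8 = 20584/105.
  ∫_0^2 u'(x)^2 dx = ∫_0^2 (81*x^4 + 36*x^2 + 4) dx. Term by term:
    ∫_0^2 81*x^4 dx = 2592/5;  ∫_0^2 36*x^2 dx = 96;  ∫_0^2 4 dx = 8.
  Sum: 2592/5 + 96 + 8 = 3112/5.
Adding: ||u||_{H^1}^2 = 20584/105 + 3112/5 = 85936/105.


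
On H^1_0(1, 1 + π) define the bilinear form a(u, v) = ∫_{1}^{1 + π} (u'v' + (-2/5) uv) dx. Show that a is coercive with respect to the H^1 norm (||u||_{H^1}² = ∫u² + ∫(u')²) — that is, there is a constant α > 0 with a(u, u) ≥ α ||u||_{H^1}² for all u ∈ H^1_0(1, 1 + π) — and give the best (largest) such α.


α = 3/10

Coercivity of a(·,·) on H^1_0(1, 1 + π) means a(u, u) ≥ α ||u||_{H^1}² for every u ∈ H^1_0.
The interval has length L = π, and Poincaré/coercivity depend only on L. Here a(u, u) = ∫(u')² + (-2/5)·∫u².
Here c = -2/5 < 0 with |c| < (π/L)² = 1, so coercivity still holds. The condition a(u,u) ≥ α||u||_{H^1}² reads (1−α)∫(u')² ≥ (α−c)∫u². Any admissible α is ≤ 1 (rapidly oscillating u have ∫u²/∫(u')² → 0), and α = 1 would force 0 ≥ (1−c)∫u², impossible since c < 1; so 1−α > 0. By the sharp Poincaré inequality on H^1_0 of an interval of length L, ∫(u')² ≥ (π/L)²∫u² with equality for the first sine mode sin(π(x−x₀)/L) (x₀ the left endpoint), so the inequality holds for all u iff (1−α)(π/L)² ≥ α − c, i.e. α ≤ ((π/L)² + c)/((π/L)² + 1) = (1 + c(L/π)²)/(1 + (L/π)²). (Direct route, valid since c ≤ 0: Poincaré gives c∫u² ≥ c(L/π)²∫(u')², so a(u,u) ≥ (1 + c(L/π)²)∫(u')², while ||u||_{H^1}² ≤ (1 + (L/π)²)∫(u')²; dividing yields the same α.) With (π/L)² = 1 and c = -2/5, the largest admissible constant is α = ((π/L)² + c)/((π/L)² + 1).
Simplifying, α = 3/10.


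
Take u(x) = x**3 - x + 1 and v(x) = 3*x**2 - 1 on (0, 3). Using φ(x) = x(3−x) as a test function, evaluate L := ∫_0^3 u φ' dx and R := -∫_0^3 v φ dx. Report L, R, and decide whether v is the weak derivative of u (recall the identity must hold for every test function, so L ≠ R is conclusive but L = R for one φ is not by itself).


LHS = -639/20, RHS = -639/20. Yes, v = u' weakly.

u(x) = x**3 - x + 1, classical derivative u'(x) = 3*x**2 - 1.
φ(x) = x(3−x), so φ'(x) = 3 - 2*x.
Note φ(0) = φ(3) = 0, so the boundary term u·φ vanishes.
LHS = ∫_0^3 u(x) φ'(x) dx = ∫_0^3 (-2*x^4 + 3*x^3 + 2*x^2 - 5*x + 3) dx. Term by term:
  ∫_0^3 -2*x^4 dx = -486/5;  ∫_0^3 3*x^3 dx = 243/4;  ∫_0^3 2*x^2 dx = 18;
  ∫_0^3 -5*x dx = -45/2;  ∫_0^3 3 dx = 9.
Sum: -486/5 + 243/4 + 18 − 45/2 + 9 = -639/20.
So LHS = -639/20.
∫_0^3 v(x) φ(x) dx = ∫_0^3 (-3*x^4 + 9*x^3 + x^2 - 3*x) dx. Term by term:
  ∫_0^3 -3*x^4 dx = -729/5;  ∫_0^3 9*x^3 dx = 729/4;  ∫_0^3 x^2 dx = 9;
  ∫_0^3 -3*x dx = -27/2.
Sum: -729/5 + 729/4 + 9 − 27/2 = 639/20.
So RHS = -∫_0^3 v(x) φ(x) dx = -639/20.
LHS = RHS, so the identity holds for this test φ.
Moreover u is smooth here and v(x) = u'(x) = 3*x**2 - 1 pointwise, so the identity holds for every test function. Hence v is the weak derivative of u.


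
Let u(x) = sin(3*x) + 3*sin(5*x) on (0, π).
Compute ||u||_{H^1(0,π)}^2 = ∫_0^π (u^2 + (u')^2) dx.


||u||_{H^1(0,π)}^2 = 122*π

u'(x) = 3*cos(3*x) + 15*cos(5*x).
Expand u² and (u')² and integrate term by term on (0, π), using: for integers n ≥ 1, ∫_0^π sin²(nx) dx = ∫_0^π cos²(nx) dx = π/2; for n ≠ n', ∫_0^π sin(nx)sin(n'x) dx = ∫_0^π cos(nx)cos(n'x) dx = 0; and by product-to-sum, ∫_0^π sin(nx)cos(n'x) dx = ½∫_0^π [sin((n+n')x) + sin((n−n')x)] dx, which is 0 when n+n' is even and 2n/(n²−n'²) when n+n' is odd (it need not vanish on (0, π)).
  u² squared terms: (3)²·∫sin(5x)² dx = 9·π/2 = 9*π/2;  (1)²·∫sin(3x)² dx = 1·π/2 = π/2.
  u² cross terms: 2·(3)·(1)·∫sin(5x)·sin(3x) dx = 6·(0) = 0.
  So ∫_0^π u² dx = 9*π/2 + π/2 + 0 = 5*π.
  (u')² squared terms: (3)²·∫cos(3x)² dx = 9·π/2 = 9*π/2;  (15)²·∫cos(5x)² dx = 225·π/2 = 225*π/2.
  (u')² cross terms: 2·(3)·(15)·∫cos(3x)·cos(5x) dx = 90·(0) = 0.
  So ∫_0^π (u')² dx = 9*π/2 + 225*π/2 + 0 = 117*π.
||u||_{H^1}^2 = (5*π) + (117*π) = 122*π.


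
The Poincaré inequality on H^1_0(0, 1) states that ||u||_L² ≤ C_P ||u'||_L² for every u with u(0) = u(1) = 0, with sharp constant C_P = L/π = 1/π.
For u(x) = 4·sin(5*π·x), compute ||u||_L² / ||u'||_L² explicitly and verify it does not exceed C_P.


||u||_L² / ||u'||_L² = 1/(5*π) < C_P = 1/π.

u(x) = 4·sin(5*π·x), so u'(x) = 20*π*cos(5*π*x).
Writing u(x) = A·sin(kπx/L) with A = 4 and k = 5, use ∫_0^L sin²(kπx/L) dx = L/2 and ∫_0^L cos²(kπx/L) dx = L/2.
u² = 16·sin²(5*π·x) and (u')² = 400*π^2·cos²(5*π·x), and each of sin², cos² integrates to L/2 = 1/2 over (0, 1).
∫_0^1 u² dx = 8, so ||u||_L² = 2*sqrt(2).
∫_0^1 (u')² dx = 200*π^2, so ||u'||_L² = 10*sqrt(2)*π.
Ratio ||u||_L² / ||u'||_L² = 1/(5*π).
Sharp Poincaré constant on H^1_0(0, 1) is C_P = L/π = 1/π, achieved by sin(π·x).
This is the k = 5 harmonic; the ratio L/(kπ) is strictly less than C_P = L/π, consistent with the sharp inequality ||u||_L² ≤ C_P ||u'||_L².


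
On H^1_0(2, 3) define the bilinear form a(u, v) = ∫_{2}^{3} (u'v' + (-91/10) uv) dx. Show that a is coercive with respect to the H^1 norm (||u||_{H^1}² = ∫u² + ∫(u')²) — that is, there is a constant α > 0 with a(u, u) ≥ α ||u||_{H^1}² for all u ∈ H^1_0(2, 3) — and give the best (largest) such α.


α = (-91/10 + π^2)/(1 + π^2)

Coercivity of a(·,·) on H^1_0(2, 3) means a(u, u) ≥ α ||u||_{H^1}² for every u ∈ H^1_0.
The interval has length L = 1, and Poincaré/coercivity depend only on L. Here a(u, u) = ∫(u')² + (-91/10)·∫u².
Here c = -91/10 < 0 with |c| < (π/L)² = π^2, so coercivity still holds. The condition a(u,u) ≥ α||u||_{H^1}² reads (1−α)∫(u')² ≥ (α−c)∫u². Any admissible α is ≤ 1 (rapidly oscillating u have ∫u²/∫(u')² → 0), and α = 1 would force 0 ≥ (1−c)∫u², impossible since c < 1; so 1−α > 0. By the sharp Poincaré inequality on H^1_0 of an interval of length L, ∫(u')² ≥ (π/L)²∫u² with equality for the first sine mode sin(π(x−x₀)/L) (x₀ the left endpoint), so the inequality holds for all u iff (1−α)(π/L)² ≥ α − c, i.e. α ≤ ((π/L)² + c)/((π/L)² + 1) = (1 + c(L/π)²)/(1 + (L/π)²). (Direct route, valid since c ≤ 0: Poincaré gives c∫u² ≥ c(L/π)²∫(u')², so a(u,u) ≥ (1 + c(L/π)²)∫(u')², while ||u||_{H^1}² ≤ (1 + (L/π)²)∫(u')²; dividing yields the same α.) With (π/L)² = π^2 and c = -91/10, the largest admissible constant is α = ((π/L)² + c)/((π/L)² + 1).
Simplifying, α = (-91/10 + π^2)/(1 + π^2).


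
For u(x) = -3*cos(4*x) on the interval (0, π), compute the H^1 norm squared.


||u||_{H^1(0,π)}^2 = 153*π/2

u'(x) = 12*sin(4*x).
Expand u² and (u')² and integrate term by term on (0, π), using: for integers n ≥ 1, ∫_0^π sin²(nx) dx = ∫_0^π cos²(nx) dx = π/2; for n ≠ n', ∫_0^π sin(nx)sin(n'x) dx = ∫_0^π cos(nx)cos(n'x) dx = 0; and by product-to-sum, ∫_0^π sin(nx)cos(n'x) dx = ½∫_0^π [sin((n+n')x) + sin((n−n')x)] dx, which is 0 when n+n' is even and 2n/(n²−n'²) when n+n' is odd (it need not vanish on (0, π)).
  u² squared terms: (-3)²·∫cos(4x)² dx = 9·π/2 = 9*π/2.
  So ∫_0^π u² dx = 9*π/2.
  (u')² squared terms: (12)²·∫sin(4x)² dx = 144·π/2 = 72*π.
  So ∫_0^π (u')² dx = 72*π.
||u||_{H^1}^2 = (9*π/2) + (72*π) = 153*π/2.


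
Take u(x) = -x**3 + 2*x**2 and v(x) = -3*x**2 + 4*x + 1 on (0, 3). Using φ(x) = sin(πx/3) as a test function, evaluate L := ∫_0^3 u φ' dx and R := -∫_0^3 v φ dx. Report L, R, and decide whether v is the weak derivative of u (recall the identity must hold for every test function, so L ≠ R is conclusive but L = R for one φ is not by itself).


LHS = -324/π^3 + 45/π, RHS = -324/π^3 + 39/π. No, v is not the weak derivative of u.

u(x) = -x**3 + 2*x**2, classical derivative u'(x) = -3*x**2 + 4*x.
φ(x) = sin(πx/3), so φ'(x) = π*cos(π*x/3)/3.
Note φ(0) = φ(3) = 0, so the boundary term u·φ vanishes.
LHS = ∫_0^3 u(x) φ'(x) dx = ∫_0^3 (-π*x^3*cos(π*x/3)/3 + 2*π*x^2*cos(π*x/3)/3) dx. Term by term:
  ∫_0^3 -π*x^3*cos(π*x/3)/3 dx = -324/π^3 + 81/π;  ∫_0^3 2*π*x^2*cos(π*x/3)/3 dx = -36/π.
Sum: -324/π^3 + 81/π − 36/π = -324/π^3 + 45/π.
So LHS = -324/π^3 + 45/π.
∫_0^3 v(x) φ(x) dx = ∫_0^3 (-3*x^2*sin(π*x/3) + 4*x*sin(π*x/3) + sin(π*x/3)) dx. Term by term:
  ∫_0^3 -3*x^2*sin(π*x/3) dx = -81/π + 324/π^3;  ∫_0^3 4*x*sin(π*x/3) dx = 36/π;  ∫_0^3 sin(π*x/3) dx = 6/π.
Sum: -81/π + 324/π^3 + 36/π + 6/π = -39/π + 324/π^3.
So RHS = -∫_0^3 v(x) φ(x) dx = -324/π^3 + 39/π.
LHS − RHS = 6/π ≠ 0, so the identity fails.
(For a valid weak derivative the identity must hold for EVERY test function, in particular this one. The failure shows v is NOT the weak derivative of u.)
Correct weak derivative would be u'(x) = -3*x**2 + 4*x.


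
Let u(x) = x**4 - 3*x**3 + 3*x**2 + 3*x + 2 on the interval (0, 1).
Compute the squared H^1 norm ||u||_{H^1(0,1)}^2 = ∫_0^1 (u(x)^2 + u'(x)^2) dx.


||u||_{H^1}^2 = 41693/1260

The H^1 norm (squared) on an interval (0, L) is
  ||u||_{H^1}^2 = ∫_0^L u(x)^2 dx + ∫_0^L u'(x)^2 dx.
Compute u'(x) = 4*x**3 - 9*x**2 + 6*x + 3.
Then u(x)^2 = x**8 - 6*x**7 + 15*x**6 - 12*x**5 - 5*x**4 + 6*x**3 + 21*x**2 + 12*x + 4 and u'(x)^2 = 16*x**6 - 72*x**5 + 129*x**4 - 84*x**3 - 18*x**2 + 36*x + 9.
Integrate each monomial from 0 to 1 using ∫_0^1 c·x^n dx = c·1^(n+1)/(n+1):
  ∫_0^1 u(x)^2 dx = ∫_0^1 (x^8 - 6*x^7 + 15*x^6 - 12*x^5 - 5*x^4 + 6*x^3 + 21*x^2 + 12*x + 4) dx. Term by term:
    ∫_0^1 x^8 dx = 1/9;  ∫_0^1 -6*x^7 dx = -3/4;  ∫_0^1 15*x^6 dx = 15/7;
    ∫_0^1 -12*x^5 dx = -2;  ∫_0^1 -5*x^4 dx = -1;  ∫_0^1 6*x^3 dx = 3/2;
    ∫_0^1 21*x^2 dx = 7;  ∫_0^1 12*x dx = 6;  ∫_0^1 4 dx = 4.
  Sum: 1/9 − 3/4 + 15/7 − 2 − 1 + 3/2 + 7 + 6 + 4 = 4285/252.
  ∫_0^1 u'(x)^2 dx = ∫_0^1 (16*x^6 - 72*x^5 + 129*x^4 - 84*x^3 - 18*x^2 + 36*x + 9) dx. Term by term:
    ∫_0^1 16*x^6 dx = 16/7;  ∫_0^1 -72*x^5 dx = -12;  ∫_0^1 129*x^4 dx = 129/5;
    ∫_0^1 -84*x^3 dx = -21;  ∫_0^1 -18*x^2 dx = -6;  ∫_0^1 36*x dx = 18;
    ∫_0^1 9 dx = 9.
  Sum: 16/7 − 12 + 129/5 − 21 − 6 + 18 + 9 = 563/35.
Adding: ||u||_{H^1}^2 = 4285/252 + 563/35 = 41693/1260.
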